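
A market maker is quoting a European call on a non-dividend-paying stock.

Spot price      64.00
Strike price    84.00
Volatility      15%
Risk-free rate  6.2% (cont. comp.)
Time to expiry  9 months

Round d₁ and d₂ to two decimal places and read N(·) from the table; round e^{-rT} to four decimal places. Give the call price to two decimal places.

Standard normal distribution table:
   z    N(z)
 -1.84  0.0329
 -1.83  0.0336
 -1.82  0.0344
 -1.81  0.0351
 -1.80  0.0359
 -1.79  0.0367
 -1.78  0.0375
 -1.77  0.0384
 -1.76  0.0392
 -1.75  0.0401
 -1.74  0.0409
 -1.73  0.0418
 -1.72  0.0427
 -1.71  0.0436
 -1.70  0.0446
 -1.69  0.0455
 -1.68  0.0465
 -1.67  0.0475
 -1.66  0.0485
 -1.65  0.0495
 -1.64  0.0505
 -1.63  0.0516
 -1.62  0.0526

σ√T = 0.15·√0.75 = 0.1299
d₁ = [ln(64/84) + (0.062 + 0.15²/2)·0.75] / 0.1299 = [-0.2719 + 0.0549] / 0.1299 = -1.6704 → -1.67
d₂ = d₁ − σ√T = -1.6704 − 0.1299 = -1.8003 → -1.80
e^(−rT) = e^(−0.062·0.75) = 0.9546
N(d₁) = N(-1.67) = 0.0475;  N(d₂) = N(-1.80) = 0.0359
C = 64·0.0475 − 84·0.9546·0.0359 = 3.0400 − 2.8787 = 0.1613

0.16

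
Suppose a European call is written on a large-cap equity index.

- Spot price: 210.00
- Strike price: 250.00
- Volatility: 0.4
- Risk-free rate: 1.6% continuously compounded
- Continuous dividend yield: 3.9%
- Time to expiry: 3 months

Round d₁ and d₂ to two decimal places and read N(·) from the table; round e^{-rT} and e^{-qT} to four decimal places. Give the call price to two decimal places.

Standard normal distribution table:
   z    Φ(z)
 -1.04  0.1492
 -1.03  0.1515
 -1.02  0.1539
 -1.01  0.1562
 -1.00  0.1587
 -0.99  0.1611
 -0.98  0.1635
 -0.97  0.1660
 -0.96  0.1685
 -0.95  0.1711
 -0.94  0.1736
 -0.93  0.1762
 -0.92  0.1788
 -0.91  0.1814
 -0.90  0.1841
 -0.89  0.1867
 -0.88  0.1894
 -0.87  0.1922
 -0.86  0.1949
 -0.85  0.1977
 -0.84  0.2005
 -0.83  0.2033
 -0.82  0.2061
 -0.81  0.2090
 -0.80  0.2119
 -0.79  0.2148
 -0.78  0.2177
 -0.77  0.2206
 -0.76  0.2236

4.55

T = 0.25;  σ√T = 0.2000
d₁ = [ln(210/250) + (0.016 − 0.039 + 0.4²/2)·0.25] / 0.2000 = [-0.1744 + 0.0143] / 0.2000 = -0.8005 → -0.80
d₂ = d₁ − σ√T = -0.8005 − 0.2000 = -1.0005 → -1.00
exp(−qT) = exp(−0.039·0.25) = 0.9903;  exp(−rT) = exp(−0.016·0.25) = 0.9960
C = 210·0.9903·N(-0.80) − 250·0.9960·N(-1.00) = 210·0.9903·0.2119 − 250·0.9960·0.1587 = 44.0674 − 39.5163 = 4.5511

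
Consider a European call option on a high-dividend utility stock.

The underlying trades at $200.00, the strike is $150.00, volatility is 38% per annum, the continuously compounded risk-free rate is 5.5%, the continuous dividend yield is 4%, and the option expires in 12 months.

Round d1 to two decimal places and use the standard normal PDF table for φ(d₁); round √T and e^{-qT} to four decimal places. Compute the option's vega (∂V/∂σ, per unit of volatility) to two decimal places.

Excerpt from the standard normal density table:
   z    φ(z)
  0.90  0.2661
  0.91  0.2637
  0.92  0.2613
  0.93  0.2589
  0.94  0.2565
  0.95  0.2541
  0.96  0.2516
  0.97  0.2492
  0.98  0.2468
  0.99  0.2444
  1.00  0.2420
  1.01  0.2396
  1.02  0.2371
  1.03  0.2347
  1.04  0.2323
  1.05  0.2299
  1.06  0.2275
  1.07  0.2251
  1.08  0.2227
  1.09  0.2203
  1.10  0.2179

σ√T = 0.38·√1 = 0.3800
d₁ = [ln(200/150) + (0.055 − 0.04 + 0.38²/2)·1] / 0.3800 = [0.2877 + 0.0872] / 0.3800 = 0.9865 → 0.99
√T = √1 = 1.0000
φ(d₁) = φ(0.99) = 0.2444
e^(−qT) = e^(−0.04·1) = 0.9608
vega = S·e^(−qT)·φ(d₁)·√T = 200·0.9608·0.2444·1.0000 = 46.9639

46.96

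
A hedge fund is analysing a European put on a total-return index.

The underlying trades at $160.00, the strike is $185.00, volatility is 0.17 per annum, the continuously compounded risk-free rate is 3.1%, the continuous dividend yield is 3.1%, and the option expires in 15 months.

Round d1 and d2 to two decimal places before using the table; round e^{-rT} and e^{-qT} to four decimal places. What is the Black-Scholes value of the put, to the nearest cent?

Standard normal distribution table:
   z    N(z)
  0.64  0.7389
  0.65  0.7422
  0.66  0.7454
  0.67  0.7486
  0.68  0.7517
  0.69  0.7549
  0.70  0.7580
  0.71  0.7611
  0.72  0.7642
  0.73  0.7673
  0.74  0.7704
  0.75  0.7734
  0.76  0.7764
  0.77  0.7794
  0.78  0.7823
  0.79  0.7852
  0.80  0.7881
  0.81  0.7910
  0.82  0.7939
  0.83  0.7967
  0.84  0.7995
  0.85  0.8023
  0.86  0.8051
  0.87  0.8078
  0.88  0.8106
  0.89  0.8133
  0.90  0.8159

$28.06

σ√T = 0.17·√1.25 = 0.1901
d₁ = [ln(160/185) + (0.031 − 0.031 + 0.17²/2)·1.25] / 0.1901 = [-0.1452 + 0.0181] / 0.1901 = -0.6688 ≈ -0.67
d₂ = d₁ − σ√T = -0.6688 − 0.1901 = -0.8589 ≈ -0.86
e^(−qT) = e^(−0.031·1.25) = 0.9620;  e^(−rT) = e^(−0.031·1.25) = 0.9620
N(−d₂) = N(0.86) = 0.8051;  N(−d₁) = N(0.67) = 0.7486
P = 185·0.9620·0.8051 − 160·0.9620·0.7486 = 143.2836 − 115.2245 = 28.0591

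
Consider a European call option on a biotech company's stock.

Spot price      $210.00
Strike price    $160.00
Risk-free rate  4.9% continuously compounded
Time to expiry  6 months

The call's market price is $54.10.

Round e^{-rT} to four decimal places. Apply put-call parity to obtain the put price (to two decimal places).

e^(−rT) = e^(−0.049·0.5) = 0.9758
Put-call parity: C − P = S − K·e^(−rT) = 210 − 160·0.9758 = 210 − 156.1280 = 53.8720
P = C − (C − P) = 54.10 − (53.8720) = 0.2280

$0.23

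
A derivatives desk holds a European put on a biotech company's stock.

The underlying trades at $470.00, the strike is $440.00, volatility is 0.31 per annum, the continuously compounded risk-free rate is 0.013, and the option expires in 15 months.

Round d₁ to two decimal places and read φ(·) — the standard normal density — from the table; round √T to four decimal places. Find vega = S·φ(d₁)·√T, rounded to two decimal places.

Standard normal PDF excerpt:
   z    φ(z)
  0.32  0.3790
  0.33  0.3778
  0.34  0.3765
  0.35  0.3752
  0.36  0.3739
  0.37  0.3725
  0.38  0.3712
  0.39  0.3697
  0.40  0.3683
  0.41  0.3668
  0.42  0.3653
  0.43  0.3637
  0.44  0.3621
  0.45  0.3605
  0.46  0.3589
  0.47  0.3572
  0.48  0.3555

σ√T = 0.31·√1.25 = 0.3466
d₁ = [ln(470/440) + (0.013 + 0.31²/2)·1.25] / 0.3466 = [0.0660 + 0.0763] / 0.3466 = 0.4105 ≈ 0.41
√T = √1.25 = 1.1180
φ(d₁) = φ(0.41) = 0.3668
vega = S·φ(d₁)·√T = 470·0.3668·1.1180 = 192.7387
(The call has the same vega.)

192.74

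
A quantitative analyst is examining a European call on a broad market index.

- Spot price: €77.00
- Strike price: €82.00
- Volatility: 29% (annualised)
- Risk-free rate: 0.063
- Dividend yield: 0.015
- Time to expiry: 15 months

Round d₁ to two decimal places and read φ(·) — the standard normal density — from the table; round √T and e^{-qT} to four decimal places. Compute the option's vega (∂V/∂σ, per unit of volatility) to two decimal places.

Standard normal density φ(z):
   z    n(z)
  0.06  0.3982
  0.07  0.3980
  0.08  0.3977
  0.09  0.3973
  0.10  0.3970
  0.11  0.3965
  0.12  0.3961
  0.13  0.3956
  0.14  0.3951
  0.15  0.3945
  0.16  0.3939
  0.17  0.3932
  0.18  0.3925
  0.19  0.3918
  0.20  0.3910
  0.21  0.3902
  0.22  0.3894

33.33

T = 1.25;  σ√T = 0.3242
d₁ = [ln(77/82) + (0.063 − 0.015 + 0.29²/2)·1.25] / 0.3242 = [-0.0629 + 0.1126] / 0.3242 = 0.1531 ≈ 0.15
√T = √1.25 = 1.1180
φ(d₁) = φ(0.15) = 0.3945
exp(−qT) = exp(−0.015·1.25) = 0.9814
vega = S·exp(−qT)·φ(d₁)·√T = 77·0.9814·0.3945·1.1180 = 33.3293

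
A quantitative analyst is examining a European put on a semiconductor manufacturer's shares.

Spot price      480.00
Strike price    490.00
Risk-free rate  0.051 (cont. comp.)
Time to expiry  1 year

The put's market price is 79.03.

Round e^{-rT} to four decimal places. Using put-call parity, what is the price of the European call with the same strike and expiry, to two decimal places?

e^(−rT) = e^(−0.051·1) = 0.9503
Put-call parity: C − P = S − K·e^(−rT) = 480 − 490·0.9503 = 480 − 465.6470 = 14.3530
C = P + (C − P) = 79.03 + (14.3530) = 93.3830

93.38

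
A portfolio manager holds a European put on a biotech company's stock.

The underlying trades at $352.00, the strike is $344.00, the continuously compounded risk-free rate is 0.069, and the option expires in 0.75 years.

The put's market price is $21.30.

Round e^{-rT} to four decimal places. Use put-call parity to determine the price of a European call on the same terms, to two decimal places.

e^(−rT) = e^(−0.069·0.75) = 0.9496
Put-call parity: C − P = S − K·e^(−rT) = 352 − 344·0.9496 = 352 − 326.6624 = 25.3376
C = P + (C − P) = 21.30 + (25.3376) = 46.6376

$46.64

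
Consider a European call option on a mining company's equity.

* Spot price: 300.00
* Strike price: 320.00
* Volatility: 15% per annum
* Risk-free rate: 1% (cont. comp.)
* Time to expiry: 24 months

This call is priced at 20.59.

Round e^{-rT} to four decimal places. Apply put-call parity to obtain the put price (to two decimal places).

e^(−rT) = e^(−0.01·2) = 0.9802
Put-call parity: C − P = S − K·e^(−rT) = 300 − 320·0.9802 = 300 − 313.6640 = -13.6640
P = C − (C − P) = 20.59 − (-13.6640) = 34.2540

34.25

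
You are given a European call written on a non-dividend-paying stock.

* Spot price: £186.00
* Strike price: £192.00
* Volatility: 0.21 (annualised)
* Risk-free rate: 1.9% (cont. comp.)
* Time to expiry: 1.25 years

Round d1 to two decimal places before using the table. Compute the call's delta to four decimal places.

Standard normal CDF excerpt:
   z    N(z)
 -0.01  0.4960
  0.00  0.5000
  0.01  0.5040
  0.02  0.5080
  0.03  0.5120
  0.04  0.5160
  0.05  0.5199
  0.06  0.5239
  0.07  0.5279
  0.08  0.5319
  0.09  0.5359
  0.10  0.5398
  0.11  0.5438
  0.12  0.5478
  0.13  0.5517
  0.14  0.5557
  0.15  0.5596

σ√T = 0.21 × 1.1180 = 0.2348
ln(S/K) + (r + σ²/2)T = ln(186/192) + (0.019 + 0.21²/2)·1.25 = -0.0317 + 0.0513 = 0.0196
d₁ = 0.0196 / 0.2348 = 0.0833 ≈ 0.08
N(d₁) = N(0.08) = 0.5319
Δ_call = N(d₁) = 0.5319

0.5319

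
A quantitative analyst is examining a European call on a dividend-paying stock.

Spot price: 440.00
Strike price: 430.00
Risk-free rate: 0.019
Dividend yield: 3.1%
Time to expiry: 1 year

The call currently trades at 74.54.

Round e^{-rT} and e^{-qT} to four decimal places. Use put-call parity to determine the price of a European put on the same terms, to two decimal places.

69.88

e^(−qT) = e^(−0.031·1) = 0.9695;  e^(−rT) = e^(−0.019·1) = 0.9812
Put-call parity: C − P = S·e^(−qT) − K·e^(−rT) = 440·0.9695 − 430·0.9812 = 426.5800 − 421.9160 = 4.6640
P = C − (C − P) = 74.54 − (4.6640) = 69.8760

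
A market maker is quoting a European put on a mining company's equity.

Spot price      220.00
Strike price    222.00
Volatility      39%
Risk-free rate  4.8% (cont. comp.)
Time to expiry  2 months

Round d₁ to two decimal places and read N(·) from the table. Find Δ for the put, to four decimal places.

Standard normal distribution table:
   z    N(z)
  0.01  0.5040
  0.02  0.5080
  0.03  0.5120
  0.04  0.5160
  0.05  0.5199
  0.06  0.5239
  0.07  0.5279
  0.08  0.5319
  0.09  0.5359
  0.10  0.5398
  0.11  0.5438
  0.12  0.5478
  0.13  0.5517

σ√T = 0.39·√0.1667 = 0.1592
d₁ = [ln(220/222) + (0.048 + 0.39²/2)·0.1667] / 0.1592 = [-0.0090 + 0.0207] / 0.1592 = 0.0730 → 0.07
N(d₁) = N(0.07) = 0.5279
Δ_put = N(d₁) − 1 = 0.5279 − 1 = -0.4721

-0.4721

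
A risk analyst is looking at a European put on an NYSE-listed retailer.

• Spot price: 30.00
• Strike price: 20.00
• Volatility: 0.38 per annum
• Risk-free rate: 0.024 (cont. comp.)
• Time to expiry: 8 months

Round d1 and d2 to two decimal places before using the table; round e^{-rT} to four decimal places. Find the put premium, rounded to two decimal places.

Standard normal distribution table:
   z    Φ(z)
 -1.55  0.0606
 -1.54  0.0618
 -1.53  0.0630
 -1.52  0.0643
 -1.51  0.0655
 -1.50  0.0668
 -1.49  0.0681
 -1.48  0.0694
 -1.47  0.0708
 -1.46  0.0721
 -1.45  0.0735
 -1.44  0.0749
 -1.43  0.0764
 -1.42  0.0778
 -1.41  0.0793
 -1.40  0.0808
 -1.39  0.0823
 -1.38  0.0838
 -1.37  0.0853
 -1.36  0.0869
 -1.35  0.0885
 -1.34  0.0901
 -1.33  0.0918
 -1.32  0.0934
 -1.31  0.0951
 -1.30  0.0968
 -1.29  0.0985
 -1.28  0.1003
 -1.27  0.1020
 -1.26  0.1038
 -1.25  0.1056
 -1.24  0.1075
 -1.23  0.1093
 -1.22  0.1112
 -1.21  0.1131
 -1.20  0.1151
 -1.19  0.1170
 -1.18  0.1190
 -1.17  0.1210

0.30

σ√T = 0.38·√0.6667 = 0.3103
d₁ = [ln(30/20) + (0.024 + ½·0.38²)·0.6667] / (σ√T) = (0.4055 + 0.0641) / 0.3103 = 1.5135 ⇒ 1.51
d₂ = 1.5135 − 0.3103 = 1.2033 ⇒ 1.20
exp(−rT) = exp(−0.024·0.6667) = 0.9841
N(−d₂) = N(-1.20) = 0.1151;  N(−d₁) = N(-1.51) = 0.0655
P = 20·0.9841·0.1151 − 30·0.0655 = 2.2654 − 1.9650 = 0.3004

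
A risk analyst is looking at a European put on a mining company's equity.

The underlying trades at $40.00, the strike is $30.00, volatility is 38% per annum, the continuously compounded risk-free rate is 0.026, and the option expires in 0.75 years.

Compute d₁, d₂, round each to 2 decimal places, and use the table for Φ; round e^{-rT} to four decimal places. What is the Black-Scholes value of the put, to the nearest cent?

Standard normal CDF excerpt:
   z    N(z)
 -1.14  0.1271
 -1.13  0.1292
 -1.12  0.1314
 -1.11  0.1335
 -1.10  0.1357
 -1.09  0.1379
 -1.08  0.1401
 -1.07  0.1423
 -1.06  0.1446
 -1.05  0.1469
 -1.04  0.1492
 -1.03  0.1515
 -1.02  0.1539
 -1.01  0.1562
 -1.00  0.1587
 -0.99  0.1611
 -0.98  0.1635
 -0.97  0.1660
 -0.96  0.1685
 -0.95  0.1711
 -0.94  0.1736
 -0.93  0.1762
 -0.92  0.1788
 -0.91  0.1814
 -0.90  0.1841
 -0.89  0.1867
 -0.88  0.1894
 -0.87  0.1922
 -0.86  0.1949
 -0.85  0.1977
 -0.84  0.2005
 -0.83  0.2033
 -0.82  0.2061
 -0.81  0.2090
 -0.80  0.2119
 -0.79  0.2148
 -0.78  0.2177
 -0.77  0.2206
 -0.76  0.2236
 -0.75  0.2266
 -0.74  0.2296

$1.06

σ√T = 0.38 × 0.8660 = 0.3291
d₁ = [ln(40/30) + (0.026 + ½·0.38²)·0.75] / (σ√T) = (0.2877 + 0.0736) / 0.3291 = 1.0980 ⇒ 1.10
d₂ = 1.0980 − 0.3291 = 0.7689 ⇒ 0.77
exp(−rT) = exp(−0.026·0.75) = 0.9807
N(−d₂) = N(-0.77) = 0.2206;  N(−d₁) = N(-1.10) = 0.1357
P = 30·0.9807·0.2206 − 40·0.1357 = 6.4903 − 5.4280 = 1.0623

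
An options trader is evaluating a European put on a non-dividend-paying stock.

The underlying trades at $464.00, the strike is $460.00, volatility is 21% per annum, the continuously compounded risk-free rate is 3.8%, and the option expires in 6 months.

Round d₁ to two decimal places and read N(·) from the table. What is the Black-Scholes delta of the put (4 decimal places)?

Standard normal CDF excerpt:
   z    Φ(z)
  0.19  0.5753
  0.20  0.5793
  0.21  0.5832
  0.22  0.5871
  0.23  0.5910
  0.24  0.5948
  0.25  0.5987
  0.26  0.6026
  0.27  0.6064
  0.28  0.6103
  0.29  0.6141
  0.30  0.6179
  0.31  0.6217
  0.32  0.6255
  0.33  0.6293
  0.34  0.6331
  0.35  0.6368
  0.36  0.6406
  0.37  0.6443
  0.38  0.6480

-0.3974

σ√T = 0.21 × 0.7071 = 0.1485
ln(S/K) + (r + σ²/2)T = ln(464/460) + (0.038 + 0.21²/2)·0.5 = 0.0087 + 0.0300 = 0.0387
d₁ = 0.0387 / 0.1485 = 0.2605 → 0.26
N(d₁) = N(0.26) = 0.6026
Δ_put = N(d₁) − 1 = 0.6026 − 1 = -0.3974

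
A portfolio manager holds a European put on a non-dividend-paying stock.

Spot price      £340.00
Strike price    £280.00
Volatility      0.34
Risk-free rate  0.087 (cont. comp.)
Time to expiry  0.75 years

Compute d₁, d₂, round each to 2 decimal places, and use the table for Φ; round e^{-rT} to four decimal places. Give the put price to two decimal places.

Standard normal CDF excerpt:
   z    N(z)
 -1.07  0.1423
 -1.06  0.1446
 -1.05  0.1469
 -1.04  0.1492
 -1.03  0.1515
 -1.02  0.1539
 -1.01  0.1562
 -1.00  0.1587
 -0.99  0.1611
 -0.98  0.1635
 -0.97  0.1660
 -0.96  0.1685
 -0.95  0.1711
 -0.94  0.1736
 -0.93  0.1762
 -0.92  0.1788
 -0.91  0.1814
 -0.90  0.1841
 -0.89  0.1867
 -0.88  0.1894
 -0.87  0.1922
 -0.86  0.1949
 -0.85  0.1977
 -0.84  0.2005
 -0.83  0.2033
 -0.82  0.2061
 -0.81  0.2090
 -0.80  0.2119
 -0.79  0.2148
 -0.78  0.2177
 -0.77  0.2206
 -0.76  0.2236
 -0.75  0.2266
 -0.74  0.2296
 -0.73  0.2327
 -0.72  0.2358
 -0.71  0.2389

σ√T = 0.34 × 0.8660 = 0.2944
d₁ = [ln(340/280) + (0.087 + 0.34²/2)·0.75] / 0.2944 = [0.1942 + 0.1086] / 0.2944 = 1.0282 → 1.03
d₂ = d₁ − σ√T = 1.0282 − 0.2944 = 0.7338 → 0.73
e^(−rT) = e^(−0.087·0.75) = 0.9368
N(−d₂) = N(-0.73) = 0.2327;  N(−d₁) = N(-1.03) = 0.1515
P = 280·0.9368·0.2327 − 340·0.1515 = 61.0381 − 51.5100 = 9.5281

£9.53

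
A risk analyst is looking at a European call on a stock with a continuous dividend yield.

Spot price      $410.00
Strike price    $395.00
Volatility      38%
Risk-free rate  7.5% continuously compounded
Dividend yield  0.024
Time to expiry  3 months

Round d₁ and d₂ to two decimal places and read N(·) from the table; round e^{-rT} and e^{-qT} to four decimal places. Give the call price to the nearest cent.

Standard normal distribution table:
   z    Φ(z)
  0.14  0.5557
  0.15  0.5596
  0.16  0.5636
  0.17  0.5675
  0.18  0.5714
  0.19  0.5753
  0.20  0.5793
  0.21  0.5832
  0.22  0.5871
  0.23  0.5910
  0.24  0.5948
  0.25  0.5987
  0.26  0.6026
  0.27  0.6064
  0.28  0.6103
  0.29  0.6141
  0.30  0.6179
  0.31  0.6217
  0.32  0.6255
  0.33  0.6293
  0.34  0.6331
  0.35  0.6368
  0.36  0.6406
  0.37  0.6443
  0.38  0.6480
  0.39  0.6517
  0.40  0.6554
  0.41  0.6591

T = 0.25;  σ√T = 0.1900
d₁ = [ln(410/395) + (0.075 − 0.024 + 0.38²/2)·0.25] / 0.1900 = [0.0373 + 0.0308] / 0.1900 = 0.3583 which rounds to 0.36
d₂ = d₁ − σ√T = 0.3583 − 0.1900 = 0.1683 which rounds to 0.17
exp(−qT) = exp(−0.024·0.25) = 0.9940;  exp(−rT) = exp(−0.075·0.25) = 0.9814
N(d₁) = N(0.36) = 0.6406;  N(d₂) = N(0.17) = 0.5675
C = 410·0.9940·0.6406 − 395·0.9814·0.5675 = 261.0701 − 219.9931 = 41.0770

$41.08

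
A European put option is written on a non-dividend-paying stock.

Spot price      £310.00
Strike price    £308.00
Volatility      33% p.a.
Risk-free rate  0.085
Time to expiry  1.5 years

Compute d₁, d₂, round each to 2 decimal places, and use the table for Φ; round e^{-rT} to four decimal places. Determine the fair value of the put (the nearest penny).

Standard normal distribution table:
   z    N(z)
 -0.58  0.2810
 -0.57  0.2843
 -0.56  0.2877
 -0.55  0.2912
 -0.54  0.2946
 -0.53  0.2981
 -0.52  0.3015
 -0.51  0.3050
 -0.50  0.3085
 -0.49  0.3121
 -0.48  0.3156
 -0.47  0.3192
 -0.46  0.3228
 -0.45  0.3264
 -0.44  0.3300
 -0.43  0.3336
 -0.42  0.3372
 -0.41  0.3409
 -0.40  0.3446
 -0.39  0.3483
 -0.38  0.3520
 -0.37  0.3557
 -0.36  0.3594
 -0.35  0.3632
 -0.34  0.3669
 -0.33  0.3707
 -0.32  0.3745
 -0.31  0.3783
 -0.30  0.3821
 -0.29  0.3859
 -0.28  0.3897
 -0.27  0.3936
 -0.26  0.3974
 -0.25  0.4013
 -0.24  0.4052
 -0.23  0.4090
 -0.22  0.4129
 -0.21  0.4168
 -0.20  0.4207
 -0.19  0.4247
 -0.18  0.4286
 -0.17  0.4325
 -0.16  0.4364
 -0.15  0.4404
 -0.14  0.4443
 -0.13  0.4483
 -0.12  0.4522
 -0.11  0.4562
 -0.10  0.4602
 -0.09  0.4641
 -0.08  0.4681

σ√T = 0.33·√1.5 = 0.4042
ln(S/K) + (r + σ²/2)T = ln(310/308) + (0.085 + 0.33²/2)·1.5 = 0.0065 + 0.2092 = 0.2156
d₁ = 0.2156 / 0.4042 = 0.5336 → 0.53
d₂ = d₁ − σ√T = 0.5336 − 0.4042 = 0.1294 → 0.13
e^(−rT) = e^(−0.085·1.5) = 0.8803
N(−d₂) = N(-0.13) = 0.4483;  N(−d₁) = N(-0.53) = 0.2981
P = 308·0.8803·0.4483 − 310·0.2981 = 121.5487 − 92.4110 = 29.1377

£29.14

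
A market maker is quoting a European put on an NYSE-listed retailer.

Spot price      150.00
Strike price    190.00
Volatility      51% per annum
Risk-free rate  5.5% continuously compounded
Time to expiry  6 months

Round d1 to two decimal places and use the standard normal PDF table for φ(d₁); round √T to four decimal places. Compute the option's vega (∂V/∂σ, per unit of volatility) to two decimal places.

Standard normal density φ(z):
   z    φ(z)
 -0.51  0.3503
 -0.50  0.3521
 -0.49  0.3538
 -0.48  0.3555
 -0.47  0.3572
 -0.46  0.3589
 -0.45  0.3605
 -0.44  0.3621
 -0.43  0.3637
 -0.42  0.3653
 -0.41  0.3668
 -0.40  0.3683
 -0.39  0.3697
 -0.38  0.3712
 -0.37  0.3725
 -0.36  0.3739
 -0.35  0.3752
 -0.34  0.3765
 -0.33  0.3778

39.06

σ√T = 0.51 × 0.7071 = 0.3606
ln(S/K) + (r + σ²/2)T = ln(150/190) + (0.055 + 0.51²/2)·0.5 = -0.2364 + 0.0925 = -0.1439
d₁ = -0.1439 / 0.3606 = -0.3989 ⇒ -0.40
√T = √0.5 = 0.7071
φ(d₁) = φ(-0.40) = 0.3683
vega = S·φ(d₁)·√T = 150·0.3683·0.7071 = 39.0637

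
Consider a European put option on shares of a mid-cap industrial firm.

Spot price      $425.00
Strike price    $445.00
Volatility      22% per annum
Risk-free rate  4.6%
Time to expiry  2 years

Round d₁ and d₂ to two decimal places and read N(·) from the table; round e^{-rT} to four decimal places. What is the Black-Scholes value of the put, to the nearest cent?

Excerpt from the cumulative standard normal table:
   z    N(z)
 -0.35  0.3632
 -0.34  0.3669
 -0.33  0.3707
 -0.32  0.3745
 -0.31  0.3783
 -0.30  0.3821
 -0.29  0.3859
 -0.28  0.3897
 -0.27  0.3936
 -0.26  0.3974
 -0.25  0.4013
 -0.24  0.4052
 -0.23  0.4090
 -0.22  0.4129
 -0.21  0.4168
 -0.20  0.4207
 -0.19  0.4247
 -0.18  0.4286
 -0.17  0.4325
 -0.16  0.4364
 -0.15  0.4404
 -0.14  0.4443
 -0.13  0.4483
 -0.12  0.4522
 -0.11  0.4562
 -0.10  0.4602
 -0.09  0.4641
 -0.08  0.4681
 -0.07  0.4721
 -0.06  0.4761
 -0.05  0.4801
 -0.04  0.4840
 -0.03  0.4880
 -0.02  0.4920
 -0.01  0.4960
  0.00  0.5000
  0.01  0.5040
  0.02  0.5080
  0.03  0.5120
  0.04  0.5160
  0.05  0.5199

$42.17

σ√T = 0.22·√2 = 0.3111
d₁ = [ln(425/445) + (0.046 + 0.22²/2)·2] / 0.3111 = [-0.0460 + 0.1404] / 0.3111 = 0.3035 which rounds to 0.30
d₂ = d₁ − σ√T = 0.3035 − 0.3111 = -0.0077 which rounds to -0.01
e^(−rT) = e^(−0.046·2) = 0.9121
N(−d₂) = N(0.01) = 0.5040;  N(−d₁) = N(-0.30) = 0.3821
P = 445·0.9121·0.5040 − 425·0.3821 = 204.5658 − 162.3925 = 42.1733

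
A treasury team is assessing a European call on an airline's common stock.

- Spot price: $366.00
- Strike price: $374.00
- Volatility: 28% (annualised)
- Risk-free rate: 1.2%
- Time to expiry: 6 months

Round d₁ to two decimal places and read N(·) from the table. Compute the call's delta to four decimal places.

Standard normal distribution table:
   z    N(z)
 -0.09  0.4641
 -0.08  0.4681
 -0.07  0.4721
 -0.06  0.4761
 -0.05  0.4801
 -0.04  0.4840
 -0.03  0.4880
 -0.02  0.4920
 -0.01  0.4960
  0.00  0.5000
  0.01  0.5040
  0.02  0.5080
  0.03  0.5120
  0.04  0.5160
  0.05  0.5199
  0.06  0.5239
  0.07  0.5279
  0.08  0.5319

T = 0.5;  σ√T = 0.1980
d₁ = [ln(366/374) + (0.012 + 0.28²/2)·0.5] / 0.1980 = [-0.0216 + 0.0256] / 0.1980 = 0.0201 ⇒ 0.02
N(d₁) = N(0.02) = 0.5080
Δ_call = N(d₁) = 0.5080

0.5080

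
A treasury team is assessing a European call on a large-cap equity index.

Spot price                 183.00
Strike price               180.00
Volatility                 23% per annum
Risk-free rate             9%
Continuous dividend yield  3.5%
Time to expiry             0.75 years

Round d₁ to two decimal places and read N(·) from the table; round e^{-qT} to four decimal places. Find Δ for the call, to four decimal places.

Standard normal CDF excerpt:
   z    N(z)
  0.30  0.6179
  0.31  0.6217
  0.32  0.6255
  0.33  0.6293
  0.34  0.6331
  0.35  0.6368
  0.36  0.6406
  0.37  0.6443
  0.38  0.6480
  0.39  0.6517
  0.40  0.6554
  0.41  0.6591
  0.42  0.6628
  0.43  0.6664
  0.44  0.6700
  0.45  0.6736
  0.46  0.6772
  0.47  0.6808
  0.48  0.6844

σ√T = 0.23 × 0.8660 = 0.1992
d₁ = [ln(183/180) + (0.09 − 0.035 + 0.23²/2)·0.75] / 0.1992 = [0.0165 + 0.0611] / 0.1992 = 0.3897 ⇒ 0.39
N(d₁) = N(0.39) = 0.6517
Δ_call = exp(−qT)·N(d₁) = 0.9741·0.6517 = 0.6348

0.6348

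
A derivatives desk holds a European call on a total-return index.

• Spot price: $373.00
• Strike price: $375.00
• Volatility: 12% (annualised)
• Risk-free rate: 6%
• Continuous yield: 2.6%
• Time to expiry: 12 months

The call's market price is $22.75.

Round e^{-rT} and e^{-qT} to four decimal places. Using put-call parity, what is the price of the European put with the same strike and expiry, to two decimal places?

$12.51

e^(−qT) = e^(−0.026·1) = 0.9743;  e^(−rT) = e^(−0.06·1) = 0.9418
Put-call parity: C − P = S·e^(−qT) − K·e^(−rT) = 373·0.9743 − 375·0.9418 = 363.4139 − 353.1750 = 10.2389
P = C − (C − P) = 22.75 − (10.2389) = 12.5111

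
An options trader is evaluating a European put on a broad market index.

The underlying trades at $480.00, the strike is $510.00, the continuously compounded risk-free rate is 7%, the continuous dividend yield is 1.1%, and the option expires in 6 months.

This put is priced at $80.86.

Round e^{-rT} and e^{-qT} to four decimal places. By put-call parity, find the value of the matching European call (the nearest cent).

e^(−qT) = e^(−0.011·0.5) = 0.9945;  e^(−rT) = e^(−0.07·0.5) = 0.9656
Put-call parity: C − P = S·e^(−qT) − K·e^(−rT) = 480·0.9945 − 510·0.9656 = 477.3600 − 492.4560 = -15.0960
C = P + (C − P) = 80.86 + (-15.0960) = 65.7640

$65.76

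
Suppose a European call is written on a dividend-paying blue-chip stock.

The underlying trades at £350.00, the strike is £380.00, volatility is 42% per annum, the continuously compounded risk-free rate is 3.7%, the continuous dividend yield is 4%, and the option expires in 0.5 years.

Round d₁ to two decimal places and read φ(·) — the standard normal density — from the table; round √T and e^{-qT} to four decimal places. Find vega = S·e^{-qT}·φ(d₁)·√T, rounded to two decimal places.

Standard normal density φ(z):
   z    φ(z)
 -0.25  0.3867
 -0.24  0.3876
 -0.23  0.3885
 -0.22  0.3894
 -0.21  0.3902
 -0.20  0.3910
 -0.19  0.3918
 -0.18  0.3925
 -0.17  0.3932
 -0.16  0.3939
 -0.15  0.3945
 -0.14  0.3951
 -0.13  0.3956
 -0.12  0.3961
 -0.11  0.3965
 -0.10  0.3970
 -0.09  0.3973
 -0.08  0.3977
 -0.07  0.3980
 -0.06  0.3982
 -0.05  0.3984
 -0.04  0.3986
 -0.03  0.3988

95.97

σ√T = 0.42 × 0.7071 = 0.2970
d₁ = [ln(350/380) + (0.037 − 0.04 + 0.42²/2)·0.5] / 0.2970 = [-0.0822 + 0.0426] / 0.2970 = -0.1335 → -0.13
√T = √0.5 = 0.7071
φ(d₁) = φ(-0.13) = 0.3956
e^(−qT) = e^(−0.04·0.5) = 0.9802
vega = S·e^(−qT)·φ(d₁)·√T = 350·0.9802·0.3956·0.7071 = 95.9665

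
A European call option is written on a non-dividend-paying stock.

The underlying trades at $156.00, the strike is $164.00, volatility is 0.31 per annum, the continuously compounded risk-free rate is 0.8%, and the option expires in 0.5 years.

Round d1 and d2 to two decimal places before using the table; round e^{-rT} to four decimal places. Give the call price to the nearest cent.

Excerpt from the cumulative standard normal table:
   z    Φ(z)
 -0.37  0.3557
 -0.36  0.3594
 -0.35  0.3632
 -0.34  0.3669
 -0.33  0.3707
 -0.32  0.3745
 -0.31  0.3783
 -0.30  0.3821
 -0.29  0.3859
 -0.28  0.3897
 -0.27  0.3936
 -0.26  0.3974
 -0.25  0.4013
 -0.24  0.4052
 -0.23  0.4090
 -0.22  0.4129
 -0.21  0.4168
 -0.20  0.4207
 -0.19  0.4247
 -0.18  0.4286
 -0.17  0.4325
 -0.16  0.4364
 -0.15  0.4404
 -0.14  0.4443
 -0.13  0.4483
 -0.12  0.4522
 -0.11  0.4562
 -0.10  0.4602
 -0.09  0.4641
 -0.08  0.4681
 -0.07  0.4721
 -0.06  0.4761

$10.62

σ√T = 0.31 × 0.7071 = 0.2192
d₁ = [ln(156/164) + (0.008 + 0.31²/2)·0.5] / 0.2192 = [-0.0500 + 0.0280] / 0.2192 = -0.1003 which rounds to -0.10
d₂ = d₁ − σ√T = -0.1003 − 0.2192 = -0.3195 which rounds to -0.32
exp(−rT) = exp(−0.008·0.5) = 0.9960
C = 156·N(-0.10) − 164·0.9960·N(-0.32) = 156·0.4602 − 164·0.9960·0.3745 = 71.7912 − 61.1723 = 10.6189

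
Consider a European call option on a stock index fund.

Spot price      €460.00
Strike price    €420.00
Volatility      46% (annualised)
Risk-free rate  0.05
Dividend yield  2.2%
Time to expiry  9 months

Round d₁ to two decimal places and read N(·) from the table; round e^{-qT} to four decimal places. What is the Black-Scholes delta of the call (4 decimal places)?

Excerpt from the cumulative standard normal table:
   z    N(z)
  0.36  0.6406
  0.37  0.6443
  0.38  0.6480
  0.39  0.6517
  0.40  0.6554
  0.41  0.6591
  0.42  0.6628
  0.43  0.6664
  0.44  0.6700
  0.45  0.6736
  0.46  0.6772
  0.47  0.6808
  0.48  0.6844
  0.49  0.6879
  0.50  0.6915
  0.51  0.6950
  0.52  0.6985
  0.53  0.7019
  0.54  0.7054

0.6732

T = 0.75;  σ√T = 0.3984
d₁ = [ln(460/420) + (0.05 − 0.022 + 0.46²/2)·0.75] / 0.3984 = [0.0910 + 0.1003] / 0.3984 = 0.4803 which rounds to 0.48
N(d₁) = N(0.48) = 0.6844
Δ_call = e^(−qT)·N(d₁) = 0.9836·0.6844 = 0.6732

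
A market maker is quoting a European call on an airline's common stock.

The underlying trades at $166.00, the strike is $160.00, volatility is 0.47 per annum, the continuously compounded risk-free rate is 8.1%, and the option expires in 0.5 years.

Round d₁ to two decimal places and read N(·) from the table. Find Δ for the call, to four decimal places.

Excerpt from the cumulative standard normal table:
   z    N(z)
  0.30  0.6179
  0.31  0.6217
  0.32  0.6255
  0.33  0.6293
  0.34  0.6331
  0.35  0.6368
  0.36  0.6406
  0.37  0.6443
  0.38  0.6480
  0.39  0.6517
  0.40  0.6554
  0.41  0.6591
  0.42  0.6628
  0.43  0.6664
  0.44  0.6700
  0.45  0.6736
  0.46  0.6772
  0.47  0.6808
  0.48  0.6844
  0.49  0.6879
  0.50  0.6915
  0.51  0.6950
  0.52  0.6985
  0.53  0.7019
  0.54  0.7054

T = 0.5;  σ√T = 0.3323
d₁ = [ln(166/160) + (0.081 + ½·0.47²)·0.5] / (σ√T) = (0.0368 + 0.0957) / 0.3323 = 0.3988 → 0.40
N(d₁) = N(0.40) = 0.6554
Δ_call = N(d₁) = 0.6554

0.6554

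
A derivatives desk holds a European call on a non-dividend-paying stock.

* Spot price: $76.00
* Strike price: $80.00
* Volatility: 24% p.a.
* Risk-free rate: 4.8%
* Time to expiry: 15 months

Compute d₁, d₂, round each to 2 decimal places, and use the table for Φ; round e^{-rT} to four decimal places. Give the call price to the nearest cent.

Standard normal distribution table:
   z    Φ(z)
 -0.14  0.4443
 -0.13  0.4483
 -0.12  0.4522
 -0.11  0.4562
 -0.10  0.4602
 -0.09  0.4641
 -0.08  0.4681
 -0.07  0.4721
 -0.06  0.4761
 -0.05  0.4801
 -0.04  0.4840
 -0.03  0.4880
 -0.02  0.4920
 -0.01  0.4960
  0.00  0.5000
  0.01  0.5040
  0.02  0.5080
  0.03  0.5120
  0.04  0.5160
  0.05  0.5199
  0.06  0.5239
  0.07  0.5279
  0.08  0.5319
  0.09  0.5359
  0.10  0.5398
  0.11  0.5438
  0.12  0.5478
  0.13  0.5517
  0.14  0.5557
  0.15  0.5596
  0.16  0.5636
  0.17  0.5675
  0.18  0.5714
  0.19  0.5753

σ√T = 0.24·√1.25 = 0.2683
d₁ = [ln(76/80) + (0.048 + ½·0.24²)·1.25] / (σ√T) = (-0.0513 + 0.0960) / 0.2683 = 0.1666 ⇒ 0.17
d₂ = 0.1666 − 0.2683 = -0.1017 ⇒ -0.10
exp(−rT) = exp(−0.048·1.25) = 0.9418
N(d₁) = N(0.17) = 0.5675;  N(d₂) = N(-0.10) = 0.4602
C = 76·0.5675 − 80·0.9418·0.4602 = 43.1300 − 34.6733 = 8.4567

$8.46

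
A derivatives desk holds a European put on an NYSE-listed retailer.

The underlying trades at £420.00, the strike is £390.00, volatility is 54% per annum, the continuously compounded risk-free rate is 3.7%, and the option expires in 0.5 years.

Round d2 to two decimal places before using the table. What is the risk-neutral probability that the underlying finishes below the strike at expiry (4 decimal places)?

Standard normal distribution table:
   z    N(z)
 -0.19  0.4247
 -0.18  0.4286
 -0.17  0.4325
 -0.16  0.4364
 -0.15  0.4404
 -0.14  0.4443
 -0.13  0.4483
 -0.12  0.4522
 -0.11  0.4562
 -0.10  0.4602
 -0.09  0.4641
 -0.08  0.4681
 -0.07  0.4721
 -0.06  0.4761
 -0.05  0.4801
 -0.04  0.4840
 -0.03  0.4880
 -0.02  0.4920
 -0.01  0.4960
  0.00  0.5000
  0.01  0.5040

0.4801

T = 0.5;  σ√T = 0.3818
d₁ = [ln(420/390) + (0.037 + 0.54²/2)·0.5] / 0.3818 = [0.0741 + 0.0914] / 0.3818 = 0.4335 → 0.43
d₂ = d₁ − σ√T = 0.4335 − 0.3818 = 0.0516 → 0.05
Pr(exercise) under Q = N(−d₂) = N(-0.05) = 0.4801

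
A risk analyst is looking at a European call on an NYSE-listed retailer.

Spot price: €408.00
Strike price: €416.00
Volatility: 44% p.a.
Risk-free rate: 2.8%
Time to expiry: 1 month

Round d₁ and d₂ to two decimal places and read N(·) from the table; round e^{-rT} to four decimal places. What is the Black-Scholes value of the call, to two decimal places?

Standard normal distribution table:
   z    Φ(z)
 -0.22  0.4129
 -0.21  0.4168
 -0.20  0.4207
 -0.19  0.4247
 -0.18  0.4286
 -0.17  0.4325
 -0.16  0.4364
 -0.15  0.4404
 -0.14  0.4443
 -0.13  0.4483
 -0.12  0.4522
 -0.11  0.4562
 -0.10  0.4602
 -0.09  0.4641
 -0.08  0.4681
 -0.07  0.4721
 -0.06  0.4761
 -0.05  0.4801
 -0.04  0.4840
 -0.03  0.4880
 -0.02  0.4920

T = 0.08333;  σ√T = 0.1270
d₁ = [ln(408/416) + (0.028 + 0.44²/2)·0.08333] / 0.1270 = [-0.0194 + 0.0104] / 0.1270 = -0.0710 which rounds to -0.07
d₂ = d₁ − σ√T = -0.0710 − 0.1270 = -0.1980 which rounds to -0.20
e^(−rT) = e^(−0.028·0.08333) = 0.9977
N(d₁) = N(-0.07) = 0.4721;  N(d₂) = N(-0.20) = 0.4207
C = 408·0.4721 − 416·0.9977·0.4207 = 192.6168 − 174.6087 = 18.0081

€18.01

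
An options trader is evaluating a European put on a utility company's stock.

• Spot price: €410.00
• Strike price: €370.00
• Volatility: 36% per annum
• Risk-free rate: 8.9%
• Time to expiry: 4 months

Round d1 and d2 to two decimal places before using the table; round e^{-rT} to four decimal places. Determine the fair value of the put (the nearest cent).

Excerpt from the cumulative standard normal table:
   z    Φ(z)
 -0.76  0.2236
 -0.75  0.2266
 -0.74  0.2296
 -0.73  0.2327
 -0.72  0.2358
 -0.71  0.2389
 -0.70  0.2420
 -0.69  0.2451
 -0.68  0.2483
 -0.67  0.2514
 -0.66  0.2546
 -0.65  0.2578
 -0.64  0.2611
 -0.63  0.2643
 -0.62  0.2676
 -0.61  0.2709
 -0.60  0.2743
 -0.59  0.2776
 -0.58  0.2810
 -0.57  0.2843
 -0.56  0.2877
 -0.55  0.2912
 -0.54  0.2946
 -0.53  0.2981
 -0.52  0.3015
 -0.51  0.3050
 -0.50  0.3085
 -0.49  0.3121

€12.94

T = 0.3333;  σ√T = 0.2078
d₁ = [ln(410/370) + (0.089 + 0.36²/2)·0.3333] / 0.2078 = [0.1027 + 0.0513] / 0.2078 = 0.7406 ≈ 0.74
d₂ = d₁ − σ√T = 0.7406 − 0.2078 = 0.5327 ≈ 0.53
e^(−rT) = e^(−0.089·0.3333) = 0.9708
N(−d₂) = N(-0.53) = 0.2981;  N(−d₁) = N(-0.74) = 0.2296
P = 370·0.9708·0.2981 − 410·0.2296 = 107.0763 − 94.1360 = 12.9403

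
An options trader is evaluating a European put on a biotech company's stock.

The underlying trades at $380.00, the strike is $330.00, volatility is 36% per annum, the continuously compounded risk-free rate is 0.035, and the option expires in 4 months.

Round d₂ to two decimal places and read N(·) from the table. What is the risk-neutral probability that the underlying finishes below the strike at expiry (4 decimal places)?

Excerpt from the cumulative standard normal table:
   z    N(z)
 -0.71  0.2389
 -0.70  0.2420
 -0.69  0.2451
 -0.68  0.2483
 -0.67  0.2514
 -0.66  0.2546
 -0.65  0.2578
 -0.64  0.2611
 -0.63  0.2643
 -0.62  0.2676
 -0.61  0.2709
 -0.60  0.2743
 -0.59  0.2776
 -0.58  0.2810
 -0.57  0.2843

σ√T = 0.36 × 0.5774 = 0.2078
d₁ = [ln(380/330) + (0.035 + 0.36²/2)·0.3333] / 0.2078 = [0.1411 + 0.0333] / 0.2078 = 0.8388 which rounds to 0.84
d₂ = d₁ − σ√T = 0.8388 − 0.2078 = 0.6310 which rounds to 0.63
Pr(exercise) under Q = N(−d₂) = N(-0.63) = 0.2643

0.2643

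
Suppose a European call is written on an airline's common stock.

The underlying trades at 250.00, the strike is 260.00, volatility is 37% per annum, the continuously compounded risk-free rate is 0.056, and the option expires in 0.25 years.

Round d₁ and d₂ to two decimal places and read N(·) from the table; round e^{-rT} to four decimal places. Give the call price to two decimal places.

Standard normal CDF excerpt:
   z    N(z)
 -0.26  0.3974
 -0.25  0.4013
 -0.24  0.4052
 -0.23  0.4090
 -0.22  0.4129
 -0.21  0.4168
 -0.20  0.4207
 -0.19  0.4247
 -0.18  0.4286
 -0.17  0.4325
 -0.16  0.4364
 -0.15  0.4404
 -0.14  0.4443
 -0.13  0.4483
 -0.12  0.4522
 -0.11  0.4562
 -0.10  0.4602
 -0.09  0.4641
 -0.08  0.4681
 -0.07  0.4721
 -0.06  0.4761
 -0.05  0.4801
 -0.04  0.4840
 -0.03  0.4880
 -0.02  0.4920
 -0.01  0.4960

16.14

σ√T = 0.37 × 0.5000 = 0.1850
d₁ = [ln(250/260) + (0.056 + ½·0.37²)·0.25] / (σ√T) = (-0.0392 + 0.0311) / 0.1850 = -0.0438 ⇒ -0.04
d₂ = -0.0438 − 0.1850 = -0.2288 ⇒ -0.23
exp(−rT) = exp(−0.056·0.25) = 0.9861
C = 250·N(-0.04) − 260·0.9861·N(-0.23) = 250·0.4840 − 260·0.9861·0.4090 = 121.0000 − 104.8619 = 16.1381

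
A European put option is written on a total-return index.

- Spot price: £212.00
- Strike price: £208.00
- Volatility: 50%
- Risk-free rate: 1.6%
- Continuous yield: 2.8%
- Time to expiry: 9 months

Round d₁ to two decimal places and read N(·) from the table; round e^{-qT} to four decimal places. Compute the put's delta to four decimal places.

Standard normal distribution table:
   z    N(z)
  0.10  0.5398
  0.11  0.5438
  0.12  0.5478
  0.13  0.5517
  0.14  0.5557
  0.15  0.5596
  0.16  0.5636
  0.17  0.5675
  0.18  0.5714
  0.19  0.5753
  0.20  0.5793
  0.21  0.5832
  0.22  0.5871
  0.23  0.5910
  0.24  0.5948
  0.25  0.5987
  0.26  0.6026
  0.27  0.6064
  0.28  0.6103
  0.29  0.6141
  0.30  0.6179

T = 0.75;  σ√T = 0.4330
ln(S/K) + (r − q + σ²/2)T = ln(212/208) + (0.016 − 0.028 + 0.5²/2)·0.75 = 0.0190 + 0.0848 = 0.1038
d₁ = 0.1038 / 0.4330 = 0.2397 which rounds to 0.24
N(d₁) = N(0.24) = 0.5948
Δ_put = e^(−qT)·(N(d₁) − 1) = 0.9792·(0.5948 − 1) = -0.3968

-0.3968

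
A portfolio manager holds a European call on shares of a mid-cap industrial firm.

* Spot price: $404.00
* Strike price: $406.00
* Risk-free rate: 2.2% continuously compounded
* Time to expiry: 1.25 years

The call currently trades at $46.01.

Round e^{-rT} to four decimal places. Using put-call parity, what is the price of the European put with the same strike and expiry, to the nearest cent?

exp(−rT) = exp(−0.022·1.25) = 0.9729
Put-call parity: C − P = S − K·e^(−rT) = 404 − 406·0.9729 = 404 − 394.9974 = 9.0026
P = C − (C − P) = 46.01 − (9.0026) = 37.0074

$37.01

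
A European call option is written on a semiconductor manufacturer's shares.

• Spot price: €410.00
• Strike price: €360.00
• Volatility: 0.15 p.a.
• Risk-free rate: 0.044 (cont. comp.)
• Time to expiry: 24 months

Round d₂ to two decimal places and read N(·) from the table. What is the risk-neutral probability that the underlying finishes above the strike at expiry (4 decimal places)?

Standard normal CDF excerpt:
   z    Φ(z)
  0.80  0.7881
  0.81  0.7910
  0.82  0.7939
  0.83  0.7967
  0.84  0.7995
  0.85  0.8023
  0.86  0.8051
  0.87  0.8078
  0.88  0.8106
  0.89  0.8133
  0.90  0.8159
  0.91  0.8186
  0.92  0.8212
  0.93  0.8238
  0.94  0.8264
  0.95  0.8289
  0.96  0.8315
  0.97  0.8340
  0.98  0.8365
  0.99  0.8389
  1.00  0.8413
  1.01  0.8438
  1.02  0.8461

σ√T = 0.15 × 1.4142 = 0.2121
ln(S/K) + (r + σ²/2)T = ln(410/360) + (0.044 + 0.15²/2)·2 = 0.1301 + 0.1105 = 0.2406
d₁ = 0.2406 / 0.2121 = 1.1340 → 1.13
d₂ = d₁ − σ√T = 1.1340 − 0.2121 = 0.9218 → 0.92
Risk-neutral Pr[S_T > K] = N(d₂) = N(0.92) = 0.8212

0.8212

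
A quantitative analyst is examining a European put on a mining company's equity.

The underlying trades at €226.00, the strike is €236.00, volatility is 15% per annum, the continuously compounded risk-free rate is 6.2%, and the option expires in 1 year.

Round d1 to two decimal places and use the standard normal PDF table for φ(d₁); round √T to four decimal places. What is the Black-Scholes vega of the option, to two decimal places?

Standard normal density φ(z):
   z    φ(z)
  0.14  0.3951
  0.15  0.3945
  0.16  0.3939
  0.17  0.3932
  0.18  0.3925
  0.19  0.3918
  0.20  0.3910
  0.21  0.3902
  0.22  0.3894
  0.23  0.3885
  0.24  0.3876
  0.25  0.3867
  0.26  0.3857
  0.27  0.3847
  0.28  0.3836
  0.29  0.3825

88.37

σ√T = 0.15 × 1.0000 = 0.1500
ln(S/K) + (r + σ²/2)T = ln(226/236) + (0.062 + 0.15²/2)·1 = -0.0433 + 0.0732 = 0.0300
d₁ = 0.0300 / 0.1500 = 0.1997 ⇒ 0.20
√T = √1 = 1.0000
φ(d₁) = φ(0.20) = 0.3910
vega = S·φ(d₁)·√T = 226·0.3910·1.0000 = 88.3660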